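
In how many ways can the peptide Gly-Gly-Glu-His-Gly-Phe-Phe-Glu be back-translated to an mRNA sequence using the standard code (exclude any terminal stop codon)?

Gly: 4 codons.
Gly: 4 codons.
Glu: 2 codons.
His: 2 codons.
Gly: 4 codons.
Phe: 2 codons.
Phe: 2 codons.
Glu: 2 codons.
4 × 4 × 2 × 2 × 4 × 2 × 2 × 2 = 2048.

2048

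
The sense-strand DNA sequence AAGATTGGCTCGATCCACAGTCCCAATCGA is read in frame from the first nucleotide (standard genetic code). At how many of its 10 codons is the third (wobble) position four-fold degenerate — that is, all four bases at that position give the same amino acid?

4

Codon 1 AAG (Lys): third position 2-fold.
Codon 2 ATT (Ile): third position 3-fold.
Codon 3 GGC (Gly): third position 4-fold.
Codon 4 TCG (Ser): third position 4-fold.
Codon 5 ATC (Ile): third position 3-fold.
Codon 6 CAC (His): third position 2-fold.
Codon 7 AGT (Ser): third position 2-fold.
Codon 8 CCC (Pro): third position 4-fold.
Codon 9 AAT (Asn): third position 2-fold.
Codon 10 CGA (Arg): third position 4-fold.
Four-fold degenerate third positions: 4.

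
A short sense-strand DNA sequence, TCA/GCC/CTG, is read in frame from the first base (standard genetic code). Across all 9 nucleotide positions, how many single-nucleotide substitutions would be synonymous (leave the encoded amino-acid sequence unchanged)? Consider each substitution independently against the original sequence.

Codon 1 (TCA, Ser): 3 synonymous substitutions.
Codon 2 (GCC, Ala): 3 synonymous substitutions.
Codon 3 (CTG, Leu): 4 synonymous substitutions.
Total: 3 + 3 + 4 = 10.

10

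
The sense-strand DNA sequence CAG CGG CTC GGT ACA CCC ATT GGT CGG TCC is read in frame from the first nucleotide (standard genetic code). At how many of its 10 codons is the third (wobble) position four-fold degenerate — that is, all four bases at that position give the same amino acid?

Codon 1 CAG (Gln): third position 2-fold.
Codon 2 CGG (Arg): third position 4-fold.
Codon 3 CTC (Leu): third position 4-fold.
Codon 4 GGT (Gly): third position 4-fold.
Codon 5 ACA (Thr): third position 4-fold.
Codon 6 CCC (Pro): third position 4-fold.
Codon 7 ATT (Ile): third position 3-fold.
Codon 8 GGT (Gly): third position 4-fold.
Codon 9 CGG (Arg): third position 4-fold.
Codon 10 TCC (Ser): third position 4-fold.
Four-fold degenerate third positions: 8.

8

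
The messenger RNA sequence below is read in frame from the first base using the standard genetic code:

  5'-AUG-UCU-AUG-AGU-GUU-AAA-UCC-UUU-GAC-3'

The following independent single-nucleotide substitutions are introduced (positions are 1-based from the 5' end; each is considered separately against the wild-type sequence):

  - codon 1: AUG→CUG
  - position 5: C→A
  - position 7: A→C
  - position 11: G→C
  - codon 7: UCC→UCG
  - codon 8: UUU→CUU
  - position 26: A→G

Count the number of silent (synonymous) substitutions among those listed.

1

Codon 1: AUG (Met) → CUG (Leu) — missense.
Codon 2: UCU (Ser) → UAU (Tyr) — missense.
Codon 3: AUG (Met) → CUG (Leu) — missense.
Codon 4: AGU (Ser) → ACU (Thr) — missense.
Codon 7: UCC (Ser) → UCG (Ser) — synonymous.
Codon 8: UUU (Phe) → CUU (Leu) — missense.
Codon 9: GAC (Asp) → GGC (Gly) — missense.
Synonymous: 1 of 7.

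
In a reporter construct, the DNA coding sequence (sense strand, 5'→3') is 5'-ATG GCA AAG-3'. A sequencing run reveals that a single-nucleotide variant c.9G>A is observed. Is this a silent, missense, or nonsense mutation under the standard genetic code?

Position 9 falls in codon 3: AAG → Lys.
After the substitution the codon is AAA → Lys.
Both encode Lys, so the change is synonymous.

silent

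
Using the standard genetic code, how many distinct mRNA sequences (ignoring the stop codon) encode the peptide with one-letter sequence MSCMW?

Met: 1 codon.
Ser: 6 codons.
Cys: 2 codons.
Met: 1 codon.
Trp: 1 codon.
1 × 6 × 2 × 1 × 1 = 12.

12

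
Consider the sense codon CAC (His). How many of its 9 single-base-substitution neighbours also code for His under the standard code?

1

Position 1: none → 0 synonymous.
Position 2: none → 0 synonymous.
Position 3: CAT → 1 synonymous.
Total: 0 + 0 + 1 = 1.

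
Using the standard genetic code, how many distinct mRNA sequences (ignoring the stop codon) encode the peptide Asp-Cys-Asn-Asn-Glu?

Asp: 2 codons.
Cys: 2 codons.
Asn: 2 codons.
Asn: 2 codons.
Glu: 2 codons.
2 × 2 × 2 × 2 × 2 = 32.

32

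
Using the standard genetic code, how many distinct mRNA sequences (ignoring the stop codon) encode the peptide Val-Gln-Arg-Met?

48

Val: 4 codons.
Gln: 2 codons.
Arg: 6 codons.
Met: 1 codon.
4 × 2 × 6 × 1 = 48.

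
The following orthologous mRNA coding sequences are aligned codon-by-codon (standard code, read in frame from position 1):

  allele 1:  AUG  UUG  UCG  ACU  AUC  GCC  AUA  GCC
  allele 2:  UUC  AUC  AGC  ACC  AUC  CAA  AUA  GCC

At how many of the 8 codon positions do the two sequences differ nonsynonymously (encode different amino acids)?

Codon 1: AUG Met / UUC Phe — nonsynonymous.
Codon 2: UUG Leu / AUC Ile — nonsynonymous.
Codon 3: UCG Ser / AGC Ser — synonymous.
Codon 4: ACU Thr / ACC Thr — synonymous.
Codon 5: AUC Ile / AUC Ile — identical.
Codon 6: GCC Ala / CAA Gln — nonsynonymous.
Codon 7: AUA Ile / AUA Ile — identical.
Codon 8: GCC Ala / GCC Ala — identical.
Nonsynonymous differences: 3.

3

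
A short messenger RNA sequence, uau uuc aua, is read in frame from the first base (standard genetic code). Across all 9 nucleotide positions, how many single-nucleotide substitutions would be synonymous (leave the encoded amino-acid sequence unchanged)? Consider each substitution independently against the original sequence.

Codon 1 (UAU, Tyr): 1 synonymous substitution.
Codon 2 (UUC, Phe): 1 synonymous substitution.
Codon 3 (AUA, Ile): 2 synonymous substitutions.
Total: 1 + 1 + 2 = 4.

4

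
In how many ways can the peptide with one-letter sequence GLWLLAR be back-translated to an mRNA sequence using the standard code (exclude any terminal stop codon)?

Gly: 4 codons.
Leu: 6 codons.
Trp: 1 codon.
Leu: 6 codons.
Leu: 6 codons.
Ala: 4 codons.
Arg: 6 codons.
4 × 6 × 1 × 6 × 6 × 4 × 6 = 20736.

20736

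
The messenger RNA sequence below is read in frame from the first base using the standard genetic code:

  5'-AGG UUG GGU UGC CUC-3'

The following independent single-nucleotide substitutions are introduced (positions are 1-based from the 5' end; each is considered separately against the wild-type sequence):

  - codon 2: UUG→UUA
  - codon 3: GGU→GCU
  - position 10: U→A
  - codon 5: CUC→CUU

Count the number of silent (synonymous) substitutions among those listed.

Codon 2: UUG (Leu) → UUA (Leu) — synonymous.
Codon 3: GGU (Gly) → GCU (Ala) — missense.
Codon 4: UGC (Cys) → AGC (Ser) — missense.
Codon 5: CUC (Leu) → CUU (Leu) — synonymous.
Synonymous: 2 of 4.

2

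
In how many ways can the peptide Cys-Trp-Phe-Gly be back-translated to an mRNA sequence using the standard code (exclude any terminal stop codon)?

16

Cys: 2 codons.
Trp: 1 codon.
Phe: 2 codons.
Gly: 4 codons.
2 × 1 × 2 × 4 = 16.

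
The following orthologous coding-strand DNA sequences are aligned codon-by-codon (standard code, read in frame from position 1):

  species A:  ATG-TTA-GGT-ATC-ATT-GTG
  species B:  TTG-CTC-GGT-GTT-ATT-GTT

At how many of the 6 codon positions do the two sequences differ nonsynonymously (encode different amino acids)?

Codon 1: ATG Met / TTG Leu — nonsynonymous.
Codon 2: TTA Leu / CTC Leu — synonymous.
Codon 3: GGT Gly / GGT Gly — identical.
Codon 4: ATC Ile / GTT Val — nonsynonymous.
Codon 5: ATT Ile / ATT Ile — identical.
Codon 6: GTG Val / GTT Val — synonymous.
Nonsynonymous differences: 2.

2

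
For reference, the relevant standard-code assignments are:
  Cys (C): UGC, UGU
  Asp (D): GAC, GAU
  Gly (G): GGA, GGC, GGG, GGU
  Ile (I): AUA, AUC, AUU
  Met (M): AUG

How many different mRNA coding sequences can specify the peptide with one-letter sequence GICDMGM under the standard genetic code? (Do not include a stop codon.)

Gly: 4 codons.
Ile: 3 codons.
Cys: 2 codons.
Asp: 2 codons.
Met: 1 codon.
Gly: 4 codons.
Met: 1 codon.
4 × 3 × 2 × 2 × 1 × 4 × 1 = 192.

192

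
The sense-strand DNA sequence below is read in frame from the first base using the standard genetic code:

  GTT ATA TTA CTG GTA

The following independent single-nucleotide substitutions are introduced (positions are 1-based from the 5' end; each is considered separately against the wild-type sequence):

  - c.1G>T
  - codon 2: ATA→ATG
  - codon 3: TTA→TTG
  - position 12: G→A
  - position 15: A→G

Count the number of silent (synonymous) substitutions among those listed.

Codon 1: GTT (Val) → TTT (Phe) — missense.
Codon 2: ATA (Ile) → ATG (Met) — missense.
Codon 3: TTA (Leu) → TTG (Leu) — synonymous.
Codon 4: CTG (Leu) → CTA (Leu) — synonymous.
Codon 5: GTA (Val) → GTG (Val) — synonymous.
Synonymous: 3 of 5.

3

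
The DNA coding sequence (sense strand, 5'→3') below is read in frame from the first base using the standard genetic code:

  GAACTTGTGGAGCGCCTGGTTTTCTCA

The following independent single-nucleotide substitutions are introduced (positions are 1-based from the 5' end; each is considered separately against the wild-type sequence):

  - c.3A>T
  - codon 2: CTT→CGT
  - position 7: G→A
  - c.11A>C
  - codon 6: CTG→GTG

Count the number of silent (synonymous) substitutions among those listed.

Codon 1: GAA (Glu) → GAT (Asp) — missense.
Codon 2: CTT (Leu) → CGT (Arg) — missense.
Codon 3: GTG (Val) → ATG (Met) — missense.
Codon 4: GAG (Glu) → GCG (Ala) — missense.
Codon 6: CTG (Leu) → GTG (Val) — missense.
Synonymous: 0 of 5.

0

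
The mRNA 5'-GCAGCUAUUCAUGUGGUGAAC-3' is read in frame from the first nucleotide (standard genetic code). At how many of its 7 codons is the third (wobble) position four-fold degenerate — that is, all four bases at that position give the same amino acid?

Codon 1 GCA (Ala): third position 4-fold.
Codon 2 GCU (Ala): third position 4-fold.
Codon 3 AUU (Ile): third position 3-fold.
Codon 4 CAU (His): third position 2-fold.
Codon 5 GUG (Val): third position 4-fold.
Codon 6 GUG (Val): third position 4-fold.
Codon 7 AAC (Asn): third position 2-fold.
Four-fold degenerate third positions: 4.

4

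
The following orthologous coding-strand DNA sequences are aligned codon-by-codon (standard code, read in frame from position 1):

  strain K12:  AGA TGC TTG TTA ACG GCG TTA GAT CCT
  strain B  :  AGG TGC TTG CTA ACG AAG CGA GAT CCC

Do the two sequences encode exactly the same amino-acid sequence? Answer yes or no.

Codon 1: AGA Arg / AGG Arg — synonymous.
Codon 2: TGC Cys / TGC Cys — identical.
Codon 3: TTG Leu / TTG Leu — identical.
Codon 4: TTA Leu / CTA Leu — synonymous.
Codon 5: ACG Thr / ACG Thr — identical.
Codon 6: GCG Ala / AAG Lys — nonsynonymous.
Codon 7: TTA Leu / CGA Arg — nonsynonymous.
Codon 8: GAT Asp / GAT Asp — identical.
Codon 9: CCT Pro / CCC Pro — synonymous.
Nonsynonymous differences: 2 → different protein.

no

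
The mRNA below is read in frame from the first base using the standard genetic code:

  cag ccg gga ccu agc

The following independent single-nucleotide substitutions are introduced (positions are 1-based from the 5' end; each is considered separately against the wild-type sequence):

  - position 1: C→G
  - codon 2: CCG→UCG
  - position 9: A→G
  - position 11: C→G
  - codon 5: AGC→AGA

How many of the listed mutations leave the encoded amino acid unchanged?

1

Codon 1: CAG (Gln) → GAG (Glu) — missense.
Codon 2: CCG (Pro) → UCG (Ser) — missense.
Codon 3: GGA (Gly) → GGG (Gly) — synonymous.
Codon 4: CCU (Pro) → CGU (Arg) — missense.
Codon 5: AGC (Ser) → AGA (Arg) — missense.
Synonymous: 1 of 5.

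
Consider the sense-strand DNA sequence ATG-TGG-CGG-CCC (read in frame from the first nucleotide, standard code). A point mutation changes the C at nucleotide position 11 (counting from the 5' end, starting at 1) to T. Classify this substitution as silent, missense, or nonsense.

Position 11 falls in codon 4: CCC → Pro.
After the substitution the codon is CTC → Leu.
Pro ≠ Leu, so this is a missense mutation.

missense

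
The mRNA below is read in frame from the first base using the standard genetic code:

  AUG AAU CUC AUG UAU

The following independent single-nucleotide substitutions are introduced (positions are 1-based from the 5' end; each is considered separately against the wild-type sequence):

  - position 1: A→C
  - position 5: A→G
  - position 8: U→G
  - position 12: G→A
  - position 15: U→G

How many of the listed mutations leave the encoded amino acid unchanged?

Codon 1: AUG (Met) → CUG (Leu) — missense.
Codon 2: AAU (Asn) → AGU (Ser) — missense.
Codon 3: CUC (Leu) → CGC (Arg) — missense.
Codon 4: AUG (Met) → AUA (Ile) — missense.
Codon 5: UAU (Tyr) → UAG (Stop) — nonsense.
Synonymous: 0 of 5.

0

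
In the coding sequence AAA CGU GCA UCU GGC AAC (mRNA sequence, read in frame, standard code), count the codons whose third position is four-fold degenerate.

4

Codon 1 AAA (Lys): third position 2-fold.
Codon 2 CGU (Arg): third position 4-fold.
Codon 3 GCA (Ala): third position 4-fold.
Codon 4 UCU (Ser): third position 4-fold.
Codon 5 GGC (Gly): third position 4-fold.
Codon 6 AAC (Asn): third position 2-fold.
Four-fold degenerate third positions: 4.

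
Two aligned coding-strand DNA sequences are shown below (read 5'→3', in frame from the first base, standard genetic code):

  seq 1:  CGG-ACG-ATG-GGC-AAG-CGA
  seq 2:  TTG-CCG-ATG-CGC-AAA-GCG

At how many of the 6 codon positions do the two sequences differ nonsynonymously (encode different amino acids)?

4

Codon 1: CGG Arg / TTG Leu — nonsynonymous.
Codon 2: ACG Thr / CCG Pro — nonsynonymous.
Codon 3: ATG Met / ATG Met — identical.
Codon 4: GGC Gly / CGC Arg — nonsynonymous.
Codon 5: AAG Lys / AAA Lys — synonymous.
Codon 6: CGA Arg / GCG Ala — nonsynonymous.
Nonsynonymous differences: 4.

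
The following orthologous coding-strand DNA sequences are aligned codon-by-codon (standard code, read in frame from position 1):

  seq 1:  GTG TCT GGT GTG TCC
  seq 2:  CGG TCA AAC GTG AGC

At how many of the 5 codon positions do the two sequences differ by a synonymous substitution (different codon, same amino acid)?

2

Codon 1: GTG Val / CGG Arg — nonsynonymous.
Codon 2: TCT Ser / TCA Ser — synonymous.
Codon 3: GGT Gly / AAC Asn — nonsynonymous.
Codon 4: GTG Val / GTG Val — identical.
Codon 5: TCC Ser / AGC Ser — synonymous.
Synonymous differences: 2.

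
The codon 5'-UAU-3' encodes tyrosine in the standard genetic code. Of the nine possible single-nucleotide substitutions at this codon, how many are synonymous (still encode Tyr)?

Position 1: none → 0 synonymous.
Position 2: none → 0 synonymous.
Position 3: UAC → 1 synonymous.
Total: 0 + 0 + 1 = 1.

1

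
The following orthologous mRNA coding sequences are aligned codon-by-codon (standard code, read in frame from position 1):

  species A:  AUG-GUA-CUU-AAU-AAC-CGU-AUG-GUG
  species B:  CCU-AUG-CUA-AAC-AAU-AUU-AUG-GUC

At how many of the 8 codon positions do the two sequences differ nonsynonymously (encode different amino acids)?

Codon 1: AUG Met / CCU Pro — nonsynonymous.
Codon 2: GUA Val / AUG Met — nonsynonymous.
Codon 3: CUU Leu / CUA Leu — synonymous.
Codon 4: AAU Asn / AAC Asn — synonymous.
Codon 5: AAC Asn / AAU Asn — synonymous.
Codon 6: CGU Arg / AUU Ile — nonsynonymous.
Codon 7: AUG Met / AUG Met — identical.
Codon 8: GUG Val / GUC Val — synonymous.
Nonsynonymous differences: 3.

3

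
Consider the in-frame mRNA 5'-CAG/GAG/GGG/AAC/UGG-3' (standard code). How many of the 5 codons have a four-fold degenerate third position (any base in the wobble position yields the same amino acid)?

Codon 1 CAG (Gln): third position 2-fold.
Codon 2 GAG (Glu): third position 2-fold.
Codon 3 GGG (Gly): third position 4-fold.
Codon 4 AAC (Asn): third position 2-fold.
Codon 5 UGG (Trp): third position 1-fold.
Four-fold degenerate third positions: 1.

1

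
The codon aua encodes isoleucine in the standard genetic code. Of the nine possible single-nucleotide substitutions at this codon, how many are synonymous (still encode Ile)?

Position 1: none → 0 synonymous.
Position 2: none → 0 synonymous.
Position 3: AUU, AUC → 2 synonymous.
Total: 0 + 0 + 2 = 2.

2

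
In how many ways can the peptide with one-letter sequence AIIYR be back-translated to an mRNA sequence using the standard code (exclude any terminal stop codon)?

Ala: 4 codons.
Ile: 3 codons.
Ile: 3 codons.
Tyr: 2 codons.
Arg: 6 codons.
4 × 3 × 3 × 2 × 6 = 432.

432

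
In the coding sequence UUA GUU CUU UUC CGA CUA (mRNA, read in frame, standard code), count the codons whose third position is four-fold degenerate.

Codon 1 UUA (Leu): third position 2-fold.
Codon 2 GUU (Val): third position 4-fold.
Codon 3 CUU (Leu): third position 4-fold.
Codon 4 UUC (Phe): third position 2-fold.
Codon 5 CGA (Arg): third position 4-fold.
Codon 6 CUA (Leu): third position 4-fold.
Four-fold degenerate third positions: 4.

4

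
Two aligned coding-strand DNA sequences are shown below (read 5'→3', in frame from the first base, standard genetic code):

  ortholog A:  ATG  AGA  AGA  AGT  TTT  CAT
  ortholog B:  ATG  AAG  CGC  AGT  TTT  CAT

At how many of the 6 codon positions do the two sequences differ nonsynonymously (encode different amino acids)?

Codon 1: ATG Met / ATG Met — identical.
Codon 2: AGA Arg / AAG Lys — nonsynonymous.
Codon 3: AGA Arg / CGC Arg — synonymous.
Codon 4: AGT Ser / AGT Ser — identical.
Codon 5: TTT Phe / TTT Phe — identical.
Codon 6: CAT His / CAT His — identical.
Nonsynonymous differences: 1.

1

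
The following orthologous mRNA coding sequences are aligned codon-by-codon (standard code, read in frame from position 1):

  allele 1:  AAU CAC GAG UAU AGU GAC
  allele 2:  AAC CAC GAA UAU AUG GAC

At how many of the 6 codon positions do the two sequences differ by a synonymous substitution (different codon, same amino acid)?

2

Codon 1: AAU Asn / AAC Asn — synonymous.
Codon 2: CAC His / CAC His — identical.
Codon 3: GAG Glu / GAA Glu — synonymous.
Codon 4: UAU Tyr / UAU Tyr — identical.
Codon 5: AGU Ser / AUG Met — nonsynonymous.
Codon 6: GAC Asp / GAC Asp — identical.
Synonymous differences: 2.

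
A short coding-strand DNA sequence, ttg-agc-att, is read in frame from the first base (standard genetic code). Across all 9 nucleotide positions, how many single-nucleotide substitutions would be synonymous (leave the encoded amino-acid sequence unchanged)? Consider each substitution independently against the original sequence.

5

Codon 1 (TTG, Leu): 2 synonymous substitutions.
Codon 2 (AGC, Ser): 1 synonymous substitution.
Codon 3 (ATT, Ile): 2 synonymous substitutions.
Total: 2 + 1 + 2 = 5.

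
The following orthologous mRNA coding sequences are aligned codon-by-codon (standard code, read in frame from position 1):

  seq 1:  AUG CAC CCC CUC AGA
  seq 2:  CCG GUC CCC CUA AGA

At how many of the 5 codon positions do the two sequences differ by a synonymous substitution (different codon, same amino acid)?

1

Codon 1: AUG Met / CCG Pro — nonsynonymous.
Codon 2: CAC His / GUC Val — nonsynonymous.
Codon 3: CCC Pro / CCC Pro — identical.
Codon 4: CUC Leu / CUA Leu — synonymous.
Codon 5: AGA Arg / AGA Arg — identical.
Synonymous differences: 1.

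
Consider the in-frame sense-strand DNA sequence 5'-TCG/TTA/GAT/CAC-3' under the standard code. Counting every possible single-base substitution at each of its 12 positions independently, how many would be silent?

7

Codon 1 (TCG, Ser): 3 synonymous substitutions.
Codon 2 (TTA, Leu): 2 synonymous substitutions.
Codon 3 (GAT, Asp): 1 synonymous substitution.
Codon 4 (CAC, His): 1 synonymous substitution.
Total: 3 + 2 + 1 + 1 = 7.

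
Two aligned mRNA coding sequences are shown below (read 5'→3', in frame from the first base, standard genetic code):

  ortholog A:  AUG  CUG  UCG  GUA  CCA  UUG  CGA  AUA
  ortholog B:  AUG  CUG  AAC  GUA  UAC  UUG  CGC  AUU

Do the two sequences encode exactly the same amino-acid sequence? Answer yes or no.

Codon 1: AUG Met / AUG Met — identical.
Codon 2: CUG Leu / CUG Leu — identical.
Codon 3: UCG Ser / AAC Asn — nonsynonymous.
Codon 4: GUA Val / GUA Val — identical.
Codon 5: CCA Pro / UAC Tyr — nonsynonymous.
Codon 6: UUG Leu / UUG Leu — identical.
Codon 7: CGA Arg / CGC Arg — synonymous.
Codon 8: AUA Ile / AUU Ile — synonymous.
Nonsynonymous differences: 2 → different protein.

no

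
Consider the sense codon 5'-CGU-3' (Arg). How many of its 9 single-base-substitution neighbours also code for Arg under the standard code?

Position 1: none → 0 synonymous.
Position 2: none → 0 synonymous.
Position 3: CGC, CGA, CGG → 3 synonymous.
Total: 0 + 0 + 3 = 3.

3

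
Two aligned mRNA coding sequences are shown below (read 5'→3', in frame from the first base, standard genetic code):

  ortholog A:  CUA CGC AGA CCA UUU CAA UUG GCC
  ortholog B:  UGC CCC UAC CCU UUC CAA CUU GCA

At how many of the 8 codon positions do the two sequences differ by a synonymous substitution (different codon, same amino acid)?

Codon 1: CUA Leu / UGC Cys — nonsynonymous.
Codon 2: CGC Arg / CCC Pro — nonsynonymous.
Codon 3: AGA Arg / UAC Tyr — nonsynonymous.
Codon 4: CCA Pro / CCU Pro — synonymous.
Codon 5: UUU Phe / UUC Phe — synonymous.
Codon 6: CAA Gln / CAA Gln — identical.
Codon 7: UUG Leu / CUU Leu — synonymous.
Codon 8: GCC Ala / GCA Ala — synonymous.
Synonymous differences: 4.

4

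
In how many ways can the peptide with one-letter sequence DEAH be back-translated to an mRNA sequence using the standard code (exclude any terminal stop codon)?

Asp: 2 codons.
Glu: 2 codons.
Ala: 4 codons.
His: 2 codons.
2 × 2 × 4 × 2 = 32.

32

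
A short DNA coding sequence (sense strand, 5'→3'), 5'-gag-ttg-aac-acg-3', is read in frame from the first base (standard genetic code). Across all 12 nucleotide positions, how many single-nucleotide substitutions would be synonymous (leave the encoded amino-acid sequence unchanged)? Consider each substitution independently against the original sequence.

7

Codon 1 (GAG, Glu): 1 synonymous substitution.
Codon 2 (TTG, Leu): 2 synonymous substitutions.
Codon 3 (AAC, Asn): 1 synonymous substitution.
Codon 4 (ACG, Thr): 3 synonymous substitutions.
Total: 1 + 2 + 1 + 3 = 7.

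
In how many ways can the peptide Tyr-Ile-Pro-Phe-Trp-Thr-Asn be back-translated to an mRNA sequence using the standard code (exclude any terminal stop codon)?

Tyr: 2 codons.
Ile: 3 codons.
Pro: 4 codons.
Phe: 2 codons.
Trp: 1 codon.
Thr: 4 codons.
Asn: 2 codons.
2 × 3 × 4 × 2 × 1 × 4 × 2 = 384.

384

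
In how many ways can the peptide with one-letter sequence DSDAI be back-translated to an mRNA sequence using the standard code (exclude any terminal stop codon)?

Asp: 2 codons.
Ser: 6 codons.
Asp: 2 codons.
Ala: 4 codons.
Ile: 3 codons.
2 × 6 × 2 × 4 × 3 = 288.

288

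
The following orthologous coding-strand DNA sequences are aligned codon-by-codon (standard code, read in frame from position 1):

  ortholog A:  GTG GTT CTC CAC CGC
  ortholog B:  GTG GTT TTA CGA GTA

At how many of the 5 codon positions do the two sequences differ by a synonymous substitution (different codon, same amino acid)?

Codon 1: GTG Val / GTG Val — identical.
Codon 2: GTT Val / GTT Val — identical.
Codon 3: CTC Leu / TTA Leu — synonymous.
Codon 4: CAC His / CGA Arg — nonsynonymous.
Codon 5: CGC Arg / GTA Val — nonsynonymous.
Synonymous differences: 1.

1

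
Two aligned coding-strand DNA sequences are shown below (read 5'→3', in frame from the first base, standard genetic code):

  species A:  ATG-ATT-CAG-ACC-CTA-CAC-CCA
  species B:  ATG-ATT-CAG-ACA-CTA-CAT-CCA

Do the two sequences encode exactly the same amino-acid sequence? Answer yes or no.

yes

Codon 1: ATG Met / ATG Met — identical.
Codon 2: ATT Ile / ATT Ile — identical.
Codon 3: CAG Gln / CAG Gln — identical.
Codon 4: ACC Thr / ACA Thr — synonymous.
Codon 5: CTA Leu / CTA Leu — identical.
Codon 6: CAC His / CAT His — synonymous.
Codon 7: CCA Pro / CCA Pro — identical.
Nonsynonymous differences: 0 → same protein.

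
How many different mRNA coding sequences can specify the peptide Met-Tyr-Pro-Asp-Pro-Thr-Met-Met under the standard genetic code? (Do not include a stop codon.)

Met: 1 codon.
Tyr: 2 codons.
Pro: 4 codons.
Asp: 2 codons.
Pro: 4 codons.
Thr: 4 codons.
Met: 1 codon.
Met: 1 codon.
1 × 2 × 4 × 2 × 4 × 4 × 1 × 1 = 256.

256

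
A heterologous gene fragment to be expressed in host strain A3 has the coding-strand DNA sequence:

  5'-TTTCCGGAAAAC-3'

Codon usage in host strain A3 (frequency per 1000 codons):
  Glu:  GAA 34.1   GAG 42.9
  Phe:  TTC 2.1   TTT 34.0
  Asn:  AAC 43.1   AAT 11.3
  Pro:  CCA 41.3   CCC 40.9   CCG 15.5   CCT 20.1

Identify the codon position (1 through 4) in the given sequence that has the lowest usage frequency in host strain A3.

2

Codon 1 TTT (Phe): 34.0 per 1000.
Codon 2 CCG (Pro): 15.5 per 1000.
Codon 3 GAA (Glu): 34.1 per 1000.
Codon 4 AAC (Asn): 43.1 per 1000.
Lowest frequency is 15.5 at codon 2.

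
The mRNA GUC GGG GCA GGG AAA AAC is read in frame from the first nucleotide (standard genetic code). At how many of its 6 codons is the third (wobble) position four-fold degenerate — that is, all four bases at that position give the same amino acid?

Codon 1 GUC (Val): third position 4-fold.
Codon 2 GGG (Gly): third position 4-fold.
Codon 3 GCA (Ala): third position 4-fold.
Codon 4 GGG (Gly): third position 4-fold.
Codon 5 AAA (Lys): third position 2-fold.
Codon 6 AAC (Asn): third position 2-fold.
Four-fold degenerate third positions: 4.

4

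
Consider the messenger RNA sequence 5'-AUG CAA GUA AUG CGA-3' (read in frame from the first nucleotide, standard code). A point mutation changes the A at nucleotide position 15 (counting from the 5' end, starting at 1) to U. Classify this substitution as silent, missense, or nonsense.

Position 15 falls in codon 5: CGA → Arg.
After the substitution the codon is CGU → Arg.
Both encode Arg, so the change is synonymous.

silent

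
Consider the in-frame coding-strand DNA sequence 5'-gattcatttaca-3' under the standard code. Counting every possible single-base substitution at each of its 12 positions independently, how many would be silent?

Codon 1 (GAT, Asp): 1 synonymous substitution.
Codon 2 (TCA, Ser): 3 synonymous substitutions.
Codon 3 (TTT, Phe): 1 synonymous substitution.
Codon 4 (ACA, Thr): 3 synonymous substitutions.
Total: 1 + 3 + 1 + 3 = 8.

8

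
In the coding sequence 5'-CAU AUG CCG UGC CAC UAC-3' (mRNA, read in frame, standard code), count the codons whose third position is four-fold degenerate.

1

Codon 1 CAU (His): third position 2-fold.
Codon 2 AUG (Met): third position 1-fold.
Codon 3 CCG (Pro): third position 4-fold.
Codon 4 UGC (Cys): third position 2-fold.
Codon 5 CAC (His): third position 2-fold.
Codon 6 UAC (Tyr): third position 2-fold.
Four-fold degenerate third positions: 1.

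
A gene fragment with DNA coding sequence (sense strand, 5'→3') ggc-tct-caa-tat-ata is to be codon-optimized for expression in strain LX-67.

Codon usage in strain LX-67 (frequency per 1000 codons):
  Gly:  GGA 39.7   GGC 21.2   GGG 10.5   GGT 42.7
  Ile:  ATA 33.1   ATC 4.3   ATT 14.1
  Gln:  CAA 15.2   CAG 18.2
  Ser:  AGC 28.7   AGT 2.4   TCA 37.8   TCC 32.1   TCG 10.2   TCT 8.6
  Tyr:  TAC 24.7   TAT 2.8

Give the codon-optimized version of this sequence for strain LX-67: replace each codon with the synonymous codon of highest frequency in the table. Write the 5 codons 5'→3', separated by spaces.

GGT TCA CAG TAC ATA

Codon 1 (Gly): best is GGT at 42.7.
Codon 2 (Ser): best is TCA at 37.8.
Codon 3 (Gln): best is CAG at 18.2.
Codon 4 (Tyr): best is TAC at 24.7.
Codon 5 (Ile): best is ATA at 33.1.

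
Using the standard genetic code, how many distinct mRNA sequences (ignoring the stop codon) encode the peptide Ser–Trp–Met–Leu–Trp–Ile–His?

216

Ser: 6 codons.
Trp: 1 codon.
Met: 1 codon.
Leu: 6 codons.
Trp: 1 codon.
Ile: 3 codons.
His: 2 codons.
6 × 1 × 1 × 6 × 1 × 3 × 2 = 216.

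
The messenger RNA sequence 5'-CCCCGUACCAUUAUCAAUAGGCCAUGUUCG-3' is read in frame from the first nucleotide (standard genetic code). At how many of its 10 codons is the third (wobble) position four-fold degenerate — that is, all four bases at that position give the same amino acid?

Codon 1 CCC (Pro): third position 4-fold.
Codon 2 CGU (Arg): third position 4-fold.
Codon 3 ACC (Thr): third position 4-fold.
Codon 4 AUU (Ile): third position 3-fold.
Codon 5 AUC (Ile): third position 3-fold.
Codon 6 AAU (Asn): third position 2-fold.
Codon 7 AGG (Arg): third position 2-fold.
Codon 8 CCA (Pro): third position 4-fold.
Codon 9 UGU (Cys): third position 2-fold.
Codon 10 UCG (Ser): third position 4-fold.
Four-fold degenerate third positions: 5.

5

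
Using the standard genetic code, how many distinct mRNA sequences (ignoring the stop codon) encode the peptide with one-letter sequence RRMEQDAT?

4608

Arg: 6 codons.
Arg: 6 codons.
Met: 1 codon.
Glu: 2 codons.
Gln: 2 codons.
Asp: 2 codons.
Ala: 4 codons.
Thr: 4 codons.
6 × 6 × 1 × 2 × 2 × 2 × 4 × 4 = 4608.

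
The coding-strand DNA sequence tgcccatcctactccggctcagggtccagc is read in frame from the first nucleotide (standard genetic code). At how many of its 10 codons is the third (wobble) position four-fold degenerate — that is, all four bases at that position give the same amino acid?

7

Codon 1 TGC (Cys): third position 2-fold.
Codon 2 CCA (Pro): third position 4-fold.
Codon 3 TCC (Ser): third position 4-fold.
Codon 4 TAC (Tyr): third position 2-fold.
Codon 5 TCC (Ser): third position 4-fold.
Codon 6 GGC (Gly): third position 4-fold.
Codon 7 TCA (Ser): third position 4-fold.
Codon 8 GGG (Gly): third position 4-fold.
Codon 9 TCC (Ser): third position 4-fold.
Codon 10 AGC (Ser): third position 2-fold.
Four-fold degenerate third positions: 7.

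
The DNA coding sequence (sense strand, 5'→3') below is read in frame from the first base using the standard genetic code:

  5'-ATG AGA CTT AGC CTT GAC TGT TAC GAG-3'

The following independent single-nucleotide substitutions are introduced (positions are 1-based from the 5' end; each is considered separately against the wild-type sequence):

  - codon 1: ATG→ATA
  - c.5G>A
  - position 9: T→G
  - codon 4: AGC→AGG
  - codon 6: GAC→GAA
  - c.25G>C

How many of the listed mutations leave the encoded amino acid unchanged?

Codon 1: ATG (Met) → ATA (Ile) — missense.
Codon 2: AGA (Arg) → AAA (Lys) — missense.
Codon 3: CTT (Leu) → CTG (Leu) — synonymous.
Codon 4: AGC (Ser) → AGG (Arg) — missense.
Codon 6: GAC (Asp) → GAA (Glu) — missense.
Codon 9: GAG (Glu) → CAG (Gln) — missense.
Synonymous: 1 of 6.

1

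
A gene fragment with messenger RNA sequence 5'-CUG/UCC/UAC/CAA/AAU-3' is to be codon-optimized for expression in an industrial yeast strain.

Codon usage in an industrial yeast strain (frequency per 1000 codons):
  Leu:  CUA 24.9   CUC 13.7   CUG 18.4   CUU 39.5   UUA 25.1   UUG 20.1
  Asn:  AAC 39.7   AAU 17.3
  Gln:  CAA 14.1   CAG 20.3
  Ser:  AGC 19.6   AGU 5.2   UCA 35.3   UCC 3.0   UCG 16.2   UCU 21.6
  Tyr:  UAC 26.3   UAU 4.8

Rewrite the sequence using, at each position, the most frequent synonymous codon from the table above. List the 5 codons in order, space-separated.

CUU UCA UAC CAG AAC

Codon 1 (Leu): best is CUU at 39.5.
Codon 2 (Ser): best is UCA at 35.3.
Codon 3 (Tyr): best is UAC at 26.3.
Codon 4 (Gln): best is CAG at 20.3.
Codon 5 (Asn): best is AAC at 39.7.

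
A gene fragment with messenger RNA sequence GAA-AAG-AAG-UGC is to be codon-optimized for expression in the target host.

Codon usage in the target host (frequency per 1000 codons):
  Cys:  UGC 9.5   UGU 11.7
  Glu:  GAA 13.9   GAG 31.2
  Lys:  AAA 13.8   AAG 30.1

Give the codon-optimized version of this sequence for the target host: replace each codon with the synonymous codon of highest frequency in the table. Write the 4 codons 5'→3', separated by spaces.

Codon 1 (Glu): best is GAG at 31.2.
Codon 2 (Lys): best is AAG at 30.1.
Codon 3 (Lys): best is AAG at 30.1.
Codon 4 (Cys): best is UGU at 11.7.

GAG AAG AAG UGU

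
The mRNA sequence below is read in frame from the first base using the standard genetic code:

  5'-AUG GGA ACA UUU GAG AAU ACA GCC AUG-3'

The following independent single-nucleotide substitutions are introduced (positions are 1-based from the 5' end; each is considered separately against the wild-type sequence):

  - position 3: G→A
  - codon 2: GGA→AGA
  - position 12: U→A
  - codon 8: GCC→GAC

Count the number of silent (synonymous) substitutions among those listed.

Codon 1: AUG (Met) → AUA (Ile) — missense.
Codon 2: GGA (Gly) → AGA (Arg) — missense.
Codon 4: UUU (Phe) → UUA (Leu) — missense.
Codon 8: GCC (Ala) → GAC (Asp) — missense.
Synonymous: 0 of 4.

0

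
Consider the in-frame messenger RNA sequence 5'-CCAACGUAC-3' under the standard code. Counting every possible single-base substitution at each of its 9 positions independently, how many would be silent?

Codon 1 (CCA, Pro): 3 synonymous substitutions.
Codon 2 (ACG, Thr): 3 synonymous substitutions.
Codon 3 (UAC, Tyr): 1 synonymous substitution.
Total: 3 + 3 + 1 = 7.

7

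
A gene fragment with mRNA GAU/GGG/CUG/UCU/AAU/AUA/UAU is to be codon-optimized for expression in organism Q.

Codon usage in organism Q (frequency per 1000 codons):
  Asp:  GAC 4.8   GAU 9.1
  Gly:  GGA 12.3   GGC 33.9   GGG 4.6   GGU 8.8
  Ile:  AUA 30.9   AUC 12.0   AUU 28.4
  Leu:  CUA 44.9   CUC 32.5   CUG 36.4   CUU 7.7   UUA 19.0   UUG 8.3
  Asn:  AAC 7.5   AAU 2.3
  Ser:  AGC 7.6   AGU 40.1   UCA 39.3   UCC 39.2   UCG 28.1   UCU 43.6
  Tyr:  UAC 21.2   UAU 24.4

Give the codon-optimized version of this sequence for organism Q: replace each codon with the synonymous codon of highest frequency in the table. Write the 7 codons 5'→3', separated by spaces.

Codon 1 (Asp): best is GAU at 9.1.
Codon 2 (Gly): best is GGC at 33.9.
Codon 3 (Leu): best is CUA at 44.9.
Codon 4 (Ser): best is UCU at 43.6.
Codon 5 (Asn): best is AAC at 7.5.
Codon 6 (Ile): best is AUA at 30.9.
Codon 7 (Tyr): best is UAU at 24.4.

GAU GGC CUA UCU AAC AUA UAU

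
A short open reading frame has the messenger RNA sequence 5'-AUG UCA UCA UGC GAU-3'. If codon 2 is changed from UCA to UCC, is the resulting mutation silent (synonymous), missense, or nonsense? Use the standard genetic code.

silent

Position 6 falls in codon 2: UCA → Ser.
After the substitution the codon is UCC → Ser.
Both encode Ser, so the change is synonymous.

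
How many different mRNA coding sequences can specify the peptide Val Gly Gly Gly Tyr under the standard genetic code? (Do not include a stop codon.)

Val: 4 codons.
Gly: 4 codons.
Gly: 4 codons.
Gly: 4 codons.
Tyr: 2 codons.
4 × 4 × 4 × 4 × 2 = 512.

512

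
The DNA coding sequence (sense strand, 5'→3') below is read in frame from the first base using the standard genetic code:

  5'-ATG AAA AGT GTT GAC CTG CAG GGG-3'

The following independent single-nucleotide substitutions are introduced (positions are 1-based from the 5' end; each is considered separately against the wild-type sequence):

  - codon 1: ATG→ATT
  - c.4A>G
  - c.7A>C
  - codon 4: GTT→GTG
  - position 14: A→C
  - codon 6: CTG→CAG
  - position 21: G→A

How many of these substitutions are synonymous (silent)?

2

Codon 1: ATG (Met) → ATT (Ile) — missense.
Codon 2: AAA (Lys) → GAA (Glu) — missense.
Codon 3: AGT (Ser) → CGT (Arg) — missense.
Codon 4: GTT (Val) → GTG (Val) — synonymous.
Codon 5: GAC (Asp) → GCC (Ala) — missense.
Codon 6: CTG (Leu) → CAG (Gln) — missense.
Codon 7: CAG (Gln) → CAA (Gln) — synonymous.
Synonymous: 2 of 7.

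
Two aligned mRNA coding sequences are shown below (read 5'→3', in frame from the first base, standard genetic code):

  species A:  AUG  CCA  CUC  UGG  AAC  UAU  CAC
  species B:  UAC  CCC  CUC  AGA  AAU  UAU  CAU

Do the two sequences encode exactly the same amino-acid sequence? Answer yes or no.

no

Codon 1: AUG Met / UAC Tyr — nonsynonymous.
Codon 2: CCA Pro / CCC Pro — synonymous.
Codon 3: CUC Leu / CUC Leu — identical.
Codon 4: UGG Trp / AGA Arg — nonsynonymous.
Codon 5: AAC Asn / AAU Asn — synonymous.
Codon 6: UAU Tyr / UAU Tyr — identical.
Codon 7: CAC His / CAU His — synonymous.
Nonsynonymous differences: 2 → different protein.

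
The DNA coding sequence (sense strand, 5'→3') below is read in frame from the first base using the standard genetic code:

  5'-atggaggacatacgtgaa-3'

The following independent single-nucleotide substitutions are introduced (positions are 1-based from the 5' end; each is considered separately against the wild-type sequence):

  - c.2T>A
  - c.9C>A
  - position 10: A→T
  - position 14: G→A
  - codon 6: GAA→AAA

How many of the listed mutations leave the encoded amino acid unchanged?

Codon 1: ATG (Met) → AAG (Lys) — missense.
Codon 3: GAC (Asp) → GAA (Glu) — missense.
Codon 4: ATA (Ile) → TTA (Leu) — missense.
Codon 5: CGT (Arg) → CAT (His) — missense.
Codon 6: GAA (Glu) → AAA (Lys) — missense.
Synonymous: 0 of 5.

0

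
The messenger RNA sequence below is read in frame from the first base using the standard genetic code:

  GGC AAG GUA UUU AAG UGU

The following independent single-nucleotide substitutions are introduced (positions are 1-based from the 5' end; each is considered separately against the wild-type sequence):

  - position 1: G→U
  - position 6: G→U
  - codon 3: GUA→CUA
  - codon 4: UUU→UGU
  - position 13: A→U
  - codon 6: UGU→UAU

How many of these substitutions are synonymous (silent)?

0

Codon 1: GGC (Gly) → UGC (Cys) — missense.
Codon 2: AAG (Lys) → AAU (Asn) — missense.
Codon 3: GUA (Val) → CUA (Leu) — missense.
Codon 4: UUU (Phe) → UGU (Cys) — missense.
Codon 5: AAG (Lys) → UAG (Stop) — nonsense.
Codon 6: UGU (Cys) → UAU (Tyr) — missense.
Synonymous: 0 of 6.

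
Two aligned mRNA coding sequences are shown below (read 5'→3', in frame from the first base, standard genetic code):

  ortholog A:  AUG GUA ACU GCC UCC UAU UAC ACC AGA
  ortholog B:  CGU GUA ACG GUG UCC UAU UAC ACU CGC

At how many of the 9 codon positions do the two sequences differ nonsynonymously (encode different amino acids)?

Codon 1: AUG Met / CGU Arg — nonsynonymous.
Codon 2: GUA Val / GUA Val — identical.
Codon 3: ACU Thr / ACG Thr — synonymous.
Codon 4: GCC Ala / GUG Val — nonsynonymous.
Codon 5: UCC Ser / UCC Ser — identical.
Codon 6: UAU Tyr / UAU Tyr — identical.
Codon 7: UAC Tyr / UAC Tyr — identical.
Codon 8: ACC Thr / ACU Thr — synonymous.
Codon 9: AGA Arg / CGC Arg — synonymous.
Nonsynonymous differences: 2.

2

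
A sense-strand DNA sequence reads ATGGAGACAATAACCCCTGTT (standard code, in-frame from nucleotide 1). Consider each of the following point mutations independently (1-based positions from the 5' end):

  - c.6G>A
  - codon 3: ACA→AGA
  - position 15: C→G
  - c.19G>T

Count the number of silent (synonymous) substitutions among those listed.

Codon 2: GAG (Glu) → GAA (Glu) — synonymous.
Codon 3: ACA (Thr) → AGA (Arg) — missense.
Codon 5: ACC (Thr) → ACG (Thr) — synonymous.
Codon 7: GTT (Val) → TTT (Phe) — missense.
Synonymous: 2 of 4.

2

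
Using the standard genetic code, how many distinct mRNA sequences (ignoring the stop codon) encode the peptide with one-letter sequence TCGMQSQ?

768

Thr: 4 codons.
Cys: 2 codons.
Gly: 4 codons.
Met: 1 codon.
Gln: 2 codons.
Ser: 6 codons.
Gln: 2 codons.
4 × 2 × 4 × 1 × 2 × 6 × 2 = 768.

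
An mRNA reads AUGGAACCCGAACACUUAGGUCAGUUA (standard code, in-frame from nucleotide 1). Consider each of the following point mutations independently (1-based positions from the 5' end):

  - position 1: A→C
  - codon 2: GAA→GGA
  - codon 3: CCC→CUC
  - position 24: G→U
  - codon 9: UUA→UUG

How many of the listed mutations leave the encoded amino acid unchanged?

Codon 1: AUG (Met) → CUG (Leu) — missense.
Codon 2: GAA (Glu) → GGA (Gly) — missense.
Codon 3: CCC (Pro) → CUC (Leu) — missense.
Codon 8: CAG (Gln) → CAU (His) — missense.
Codon 9: UUA (Leu) → UUG (Leu) — synonymous.
Synonymous: 1 of 5.

1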